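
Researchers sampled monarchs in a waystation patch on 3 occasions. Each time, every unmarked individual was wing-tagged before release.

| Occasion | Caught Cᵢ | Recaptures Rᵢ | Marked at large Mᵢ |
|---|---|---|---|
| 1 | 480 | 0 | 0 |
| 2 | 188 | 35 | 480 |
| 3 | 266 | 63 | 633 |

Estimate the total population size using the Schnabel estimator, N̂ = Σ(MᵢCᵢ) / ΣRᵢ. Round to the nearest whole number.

Σ MᵢCᵢ = 0·480 + 480·188 + 633·266 = 0 + 90240 + 168378 = 258618
Σ Rᵢ = 0 + 35 + 63 = 98
N̂ = 258618 / 98 ≈ 2639.0 → 2639

N ≈ 2639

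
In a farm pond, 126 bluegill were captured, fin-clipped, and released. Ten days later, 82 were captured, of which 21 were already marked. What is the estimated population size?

N = (126 × 82) / 21 = 10332 / 21 = 492

N = 492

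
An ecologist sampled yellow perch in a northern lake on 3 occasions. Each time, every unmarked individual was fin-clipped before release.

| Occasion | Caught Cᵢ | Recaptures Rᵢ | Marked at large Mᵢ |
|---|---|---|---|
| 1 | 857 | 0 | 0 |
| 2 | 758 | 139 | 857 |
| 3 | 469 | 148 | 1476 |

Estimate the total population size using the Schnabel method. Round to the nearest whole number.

N ≈ 4675

Σ MᵢCᵢ = 0·857 + 857·758 + 1476·469 = 0 + 649606 + 692244 = 1341850
Σ Rᵢ = 0 + 139 + 148 = 287
N̂ = 1341850 / 287 ≈ 4675.4 → 4675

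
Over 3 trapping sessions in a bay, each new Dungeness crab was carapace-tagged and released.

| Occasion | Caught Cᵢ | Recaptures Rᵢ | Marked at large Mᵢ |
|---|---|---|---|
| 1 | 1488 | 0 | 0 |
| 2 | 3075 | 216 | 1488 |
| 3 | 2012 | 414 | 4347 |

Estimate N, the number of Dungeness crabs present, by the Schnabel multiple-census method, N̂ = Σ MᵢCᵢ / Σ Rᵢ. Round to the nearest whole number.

Σ MᵢCᵢ = 0·1488 + 1488·3075 + 4347·2012 = 0 + 4575600 + 8746164 = 13321764
Σ Rᵢ = 0 + 216 + 414 = 630
N̂ = 13321764 / 630 ≈ 21145.7 → 21146

N ≈ 21,146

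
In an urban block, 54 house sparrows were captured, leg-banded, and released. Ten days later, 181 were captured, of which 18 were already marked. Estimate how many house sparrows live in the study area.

N = 543

The marked fraction in the recapture sample should equal the marked fraction in the population: 18/181 = 54/N.
N = (54 × 181) / 18 = 9774 / 18 = 543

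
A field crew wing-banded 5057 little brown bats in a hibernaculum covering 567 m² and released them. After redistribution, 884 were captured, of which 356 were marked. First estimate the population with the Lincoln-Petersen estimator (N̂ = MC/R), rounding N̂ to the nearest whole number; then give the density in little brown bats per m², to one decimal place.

N̂ = 5057·884/356 = 4470388/356 ≈ 12557.3 → 12557
Density = N̂ / area = 12557 / 567 ≈ 22.146 → 22.1 per m²

density ≈ 22.1 little brown bats per m²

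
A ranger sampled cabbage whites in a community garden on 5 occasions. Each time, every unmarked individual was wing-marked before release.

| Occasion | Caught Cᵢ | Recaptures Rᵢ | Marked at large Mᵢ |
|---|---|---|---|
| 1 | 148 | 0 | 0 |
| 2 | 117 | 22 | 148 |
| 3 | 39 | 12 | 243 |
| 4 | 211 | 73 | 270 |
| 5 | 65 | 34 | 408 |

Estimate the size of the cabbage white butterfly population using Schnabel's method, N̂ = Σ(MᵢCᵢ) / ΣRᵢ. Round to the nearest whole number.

Σ MᵢCᵢ = 0·148 + 148·117 + 243·39 + 270·211 + 408·65 = 0 + 17316 + 9477 + 56970 + 26520 = 110283
Σ Rᵢ = 0 + 22 + 12 + 73 + 34 = 141
N̂ = 110283 / 141 ≈ 782.1 → 782

N ≈ 782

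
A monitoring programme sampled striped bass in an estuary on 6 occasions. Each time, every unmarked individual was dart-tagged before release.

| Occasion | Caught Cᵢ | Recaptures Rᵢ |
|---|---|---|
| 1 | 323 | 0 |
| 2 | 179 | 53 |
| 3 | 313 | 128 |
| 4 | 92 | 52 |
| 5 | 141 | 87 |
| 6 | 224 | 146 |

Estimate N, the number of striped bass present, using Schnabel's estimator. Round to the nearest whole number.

N ≈ 1105

Marked at large before each occasion: Mᵢ = Σⱼ<ᵢ (Cⱼ − Rⱼ) → M1=0, M2=323, M3=449, M4=634, M5=674, M6=728
Σ MᵢCᵢ = 0·323 + 323·179 + 449·313 + 634·92 + 674·141 + 728·224 = 0 + 57817 + 140537 + 58328 + 95034 + 163072 = 514788
Σ Rᵢ = 0 + 53 + 128 + 52 + 87 + 146 = 466
N̂ = 514788 / 466 ≈ 1104.7 → 1105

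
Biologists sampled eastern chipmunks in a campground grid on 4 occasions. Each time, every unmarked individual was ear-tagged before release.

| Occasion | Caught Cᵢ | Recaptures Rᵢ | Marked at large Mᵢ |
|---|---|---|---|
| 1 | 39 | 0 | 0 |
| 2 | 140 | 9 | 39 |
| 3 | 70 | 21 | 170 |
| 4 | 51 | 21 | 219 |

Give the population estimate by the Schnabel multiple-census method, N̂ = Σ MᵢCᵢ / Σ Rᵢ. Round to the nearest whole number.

Σ MᵢCᵢ = 0·39 + 39·140 + 170·70 + 219·51 = 0 + 5460 + 11900 + 11169 = 28529
Σ Rᵢ = 0 + 9 + 21 + 21 = 51
N̂ = 28529 / 51 ≈ 559.4 → 559

N ≈ 559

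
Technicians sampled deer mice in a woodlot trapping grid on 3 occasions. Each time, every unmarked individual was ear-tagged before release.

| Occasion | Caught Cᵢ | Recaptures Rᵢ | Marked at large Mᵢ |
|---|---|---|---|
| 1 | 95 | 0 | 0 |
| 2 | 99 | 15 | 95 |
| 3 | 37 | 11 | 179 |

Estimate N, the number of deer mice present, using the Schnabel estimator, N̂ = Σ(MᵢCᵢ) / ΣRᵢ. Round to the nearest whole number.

N ≈ 616

Σ MᵢCᵢ = 0·95 + 95·99 + 179·37 = 0 + 9405 + 6623 = 16028
Σ Rᵢ = 0 + 15 + 11 = 26
N̂ = 16028 / 26 ≈ 616.46 → 616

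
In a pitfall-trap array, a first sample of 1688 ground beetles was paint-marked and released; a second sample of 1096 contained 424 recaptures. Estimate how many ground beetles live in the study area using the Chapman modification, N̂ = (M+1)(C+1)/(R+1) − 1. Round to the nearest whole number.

N̂ = (1688+1)(1096+1)/(424+1) − 1 = 1689·1097/425 − 1
= 1852833/425 − 1 ≈ 4359.6 − 1 ≈ 4358.6 → 4359

N ≈ 4359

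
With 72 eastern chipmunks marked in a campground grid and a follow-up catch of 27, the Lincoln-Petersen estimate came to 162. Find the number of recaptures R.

R = 12

From N = M·C/R: R = M·C / N = 72·27 / 162 = 1944 / 162 = 12.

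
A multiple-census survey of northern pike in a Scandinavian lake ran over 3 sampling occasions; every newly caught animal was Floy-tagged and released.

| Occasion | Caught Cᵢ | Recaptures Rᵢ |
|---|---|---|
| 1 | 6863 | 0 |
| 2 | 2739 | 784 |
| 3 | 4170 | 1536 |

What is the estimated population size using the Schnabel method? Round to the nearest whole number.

Marked at large before each occasion: Mᵢ = Σⱼ<ᵢ (Cⱼ − Rⱼ) → M1=0, M2=6863, M3=8818
Σ MᵢCᵢ = 0·6863 + 6863·2739 + 8818·4170 = 0 + 18797757 + 36771060 = 55568817
Σ Rᵢ = 0 + 784 + 1536 = 2320
N̂ = 55568817 / 2320 ≈ 23952.1 → 23952

N ≈ 23,952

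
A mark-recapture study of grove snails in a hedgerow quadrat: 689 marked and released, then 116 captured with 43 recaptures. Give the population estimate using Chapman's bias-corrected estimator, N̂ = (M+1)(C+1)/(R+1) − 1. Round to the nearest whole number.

N ≈ 1834

N̂ = (689+1)(116+1)/(43+1) − 1 = 690·117/44 − 1
= 80730/44 − 1 ≈ 1834.8 − 1 ≈ 1833.8 → 1834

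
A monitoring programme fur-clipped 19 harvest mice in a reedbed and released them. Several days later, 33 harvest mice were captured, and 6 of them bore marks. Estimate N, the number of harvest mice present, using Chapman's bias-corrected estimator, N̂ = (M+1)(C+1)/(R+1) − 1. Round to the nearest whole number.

N ≈ 96

N̂ = (19+1)(33+1)/(6+1) − 1 = 20·34/7 − 1
= 680/7 − 1 ≈ 97.1 − 1 ≈ 96.1 → 96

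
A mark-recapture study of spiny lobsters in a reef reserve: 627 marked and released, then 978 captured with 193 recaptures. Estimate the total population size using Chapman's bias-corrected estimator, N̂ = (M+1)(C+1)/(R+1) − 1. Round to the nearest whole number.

N̂ = (627+1)(978+1)/(193+1) − 1 = 628·979/194 − 1
= 614812/194 − 1 ≈ 3169.1 − 1 ≈ 3168.1 → 3168

N ≈ 3168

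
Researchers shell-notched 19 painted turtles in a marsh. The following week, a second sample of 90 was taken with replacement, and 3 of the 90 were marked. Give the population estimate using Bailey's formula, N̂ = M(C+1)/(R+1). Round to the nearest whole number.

N ≈ 432

N̂ = 19·(90+1)/(3+1) = 19·91/4 = 1729/4 ≈ 432.2 → 432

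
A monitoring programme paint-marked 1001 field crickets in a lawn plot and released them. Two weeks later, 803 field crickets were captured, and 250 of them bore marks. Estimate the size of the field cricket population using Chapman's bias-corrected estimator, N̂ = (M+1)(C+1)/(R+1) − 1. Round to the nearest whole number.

N̂ = (1001+1)(803+1)/(250+1) − 1 = 1002·804/251 − 1
= 805608/251 − 1 ≈ 3209.6 − 1 ≈ 3208.6 → 3209

N ≈ 3209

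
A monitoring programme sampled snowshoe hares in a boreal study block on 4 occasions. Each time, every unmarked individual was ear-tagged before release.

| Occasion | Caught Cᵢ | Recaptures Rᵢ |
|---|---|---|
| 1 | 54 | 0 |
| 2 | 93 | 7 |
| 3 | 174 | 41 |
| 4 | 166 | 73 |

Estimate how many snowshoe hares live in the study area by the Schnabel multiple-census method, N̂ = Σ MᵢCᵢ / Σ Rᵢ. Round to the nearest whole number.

Marked at large before each occasion: Mᵢ = Σⱼ<ᵢ (Cⱼ − Rⱼ) → M1=0, M2=54, M3=140, M4=273
Σ MᵢCᵢ = 0·54 + 54·93 + 140·174 + 273·166 = 0 + 5022 + 24360 + 45318 = 74700
Σ Rᵢ = 0 + 7 + 41 + 73 = 121
N̂ = 74700 / 121 ≈ 617.4 → 617

N ≈ 617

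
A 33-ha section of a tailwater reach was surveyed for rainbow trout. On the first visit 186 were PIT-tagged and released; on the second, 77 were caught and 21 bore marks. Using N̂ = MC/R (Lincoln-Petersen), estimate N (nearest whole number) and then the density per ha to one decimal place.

density ≈ 20.7 rainbow trout per ha

N̂ = 186·77/21 = 14322/21 = 682
Density = N̂ / area = 682 / 33 ≈ 20.67 → 20.7 per ha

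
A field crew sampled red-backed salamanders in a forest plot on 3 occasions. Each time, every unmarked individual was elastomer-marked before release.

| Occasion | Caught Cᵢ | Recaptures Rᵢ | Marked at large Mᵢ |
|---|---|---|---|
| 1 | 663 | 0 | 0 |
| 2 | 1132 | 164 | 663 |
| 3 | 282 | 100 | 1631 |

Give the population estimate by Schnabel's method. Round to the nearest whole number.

Σ MᵢCᵢ = 0·663 + 663·1132 + 1631·282 = 0 + 750516 + 459942 = 1210458
Σ Rᵢ = 0 + 164 + 100 = 264
N̂ = 1210458 / 264 ≈ 4585.1 → 4585

N ≈ 4585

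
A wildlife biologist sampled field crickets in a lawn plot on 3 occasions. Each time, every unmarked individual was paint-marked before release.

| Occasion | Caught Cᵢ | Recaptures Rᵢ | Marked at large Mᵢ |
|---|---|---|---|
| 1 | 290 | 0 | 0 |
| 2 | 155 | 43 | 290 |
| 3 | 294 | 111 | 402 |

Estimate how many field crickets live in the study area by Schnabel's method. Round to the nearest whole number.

Σ MᵢCᵢ = 0·290 + 290·155 + 402·294 = 0 + 44950 + 118188 = 163138
Σ Rᵢ = 0 + 43 + 111 = 154
N̂ = 163138 / 154 ≈ 1059.3 → 1059

N ≈ 1059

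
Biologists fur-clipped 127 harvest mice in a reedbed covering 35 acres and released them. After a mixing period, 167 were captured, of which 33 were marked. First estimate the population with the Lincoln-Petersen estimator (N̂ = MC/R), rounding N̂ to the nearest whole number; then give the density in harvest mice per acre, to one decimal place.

N̂ = 127·167/33 = 21209/33 ≈ 642.7 → 643
Density = N̂ / area = 643 / 35 ≈ 18.37 → 18.4 per acre

density ≈ 18.4 harvest mice per acre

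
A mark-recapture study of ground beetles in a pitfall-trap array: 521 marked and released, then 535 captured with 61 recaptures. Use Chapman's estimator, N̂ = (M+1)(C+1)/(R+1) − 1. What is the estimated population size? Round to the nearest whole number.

N̂ = (521+1)(535+1)/(61+1) − 1 = 522·536/62 − 1
= 279792/62 − 1 ≈ 4512.8 − 1 ≈ 4511.8 → 4512

N ≈ 4512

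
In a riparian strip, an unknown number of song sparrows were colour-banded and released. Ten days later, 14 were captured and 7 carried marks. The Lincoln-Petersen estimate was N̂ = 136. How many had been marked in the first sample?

M = 68

From N = M·C/R: M = N·R / C = 136·7 / 14 = 952 / 14 = 68.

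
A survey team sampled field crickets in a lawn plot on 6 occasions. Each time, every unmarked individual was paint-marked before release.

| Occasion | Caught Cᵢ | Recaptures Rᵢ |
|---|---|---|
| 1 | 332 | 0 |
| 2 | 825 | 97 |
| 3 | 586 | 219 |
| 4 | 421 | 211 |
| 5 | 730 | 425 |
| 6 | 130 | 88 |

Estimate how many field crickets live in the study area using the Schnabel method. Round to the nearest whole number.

N ≈ 2830

Marked at large before each occasion: Mᵢ = Σⱼ<ᵢ (Cⱼ − Rⱼ) → M1=0, M2=332, M3=1060, M4=1427, M5=1637, M6=1942
Σ MᵢCᵢ = 0·332 + 332·825 + 1060·586 + 1427·421 + 1637·730 + 1942·130 = 0 + 273900 + 621160 + 600767 + 1195010 + 252460 = 2943297
Σ Rᵢ = 0 + 97 + 219 + 211 + 425 + 88 = 1040
N̂ = 2943297 / 1040 ≈ 2830.1 → 2830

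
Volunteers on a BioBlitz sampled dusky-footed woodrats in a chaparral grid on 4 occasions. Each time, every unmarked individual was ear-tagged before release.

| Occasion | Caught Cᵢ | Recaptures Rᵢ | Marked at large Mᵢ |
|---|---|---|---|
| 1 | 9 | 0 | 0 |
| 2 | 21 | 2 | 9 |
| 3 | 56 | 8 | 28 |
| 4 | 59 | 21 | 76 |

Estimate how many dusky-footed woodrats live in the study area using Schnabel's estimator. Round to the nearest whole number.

N ≈ 201

Σ MᵢCᵢ = 0·9 + 9·21 + 28·56 + 76·59 = 0 + 189 + 1568 + 4484 = 6241
Σ Rᵢ = 0 + 2 + 8 + 21 = 31
N̂ = 6241 / 31 ≈ 201.3 → 201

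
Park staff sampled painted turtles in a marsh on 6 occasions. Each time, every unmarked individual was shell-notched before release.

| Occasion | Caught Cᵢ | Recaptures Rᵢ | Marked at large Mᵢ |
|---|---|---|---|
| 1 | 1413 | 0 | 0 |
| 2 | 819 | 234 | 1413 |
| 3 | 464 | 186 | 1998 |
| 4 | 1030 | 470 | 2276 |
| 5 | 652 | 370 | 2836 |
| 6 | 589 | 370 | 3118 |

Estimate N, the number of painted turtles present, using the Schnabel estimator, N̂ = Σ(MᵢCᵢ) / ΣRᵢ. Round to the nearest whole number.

Σ MᵢCᵢ = 0·1413 + 1413·819 + 1998·464 + 2276·1030 + 2836·652 + 3118·589 = 0 + 1157247 + 927072 + 2344280 + 1849072 + 1836502 = 8114173
Σ Rᵢ = 0 + 234 + 186 + 470 + 370 + 370 = 1630
N̂ = 8114173 / 1630 ≈ 4978.0 → 4978

N ≈ 4978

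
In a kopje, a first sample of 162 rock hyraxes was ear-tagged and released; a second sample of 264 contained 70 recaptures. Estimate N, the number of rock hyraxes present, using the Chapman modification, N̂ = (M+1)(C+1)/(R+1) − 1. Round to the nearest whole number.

N ≈ 607

N̂ = (162+1)(264+1)/(70+1) − 1 = 163·265/71 − 1
= 43195/71 − 1 ≈ 608.4 − 1 ≈ 607.4 → 607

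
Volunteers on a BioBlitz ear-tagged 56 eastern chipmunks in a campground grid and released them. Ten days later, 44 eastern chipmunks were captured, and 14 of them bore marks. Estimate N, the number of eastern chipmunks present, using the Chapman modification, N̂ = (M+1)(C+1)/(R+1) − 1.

N = 170

N̂ = (56+1)(44+1)/(14+1) − 1 = 57·45/15 − 1
= 2565/15 − 1 = 171 − 1 = 170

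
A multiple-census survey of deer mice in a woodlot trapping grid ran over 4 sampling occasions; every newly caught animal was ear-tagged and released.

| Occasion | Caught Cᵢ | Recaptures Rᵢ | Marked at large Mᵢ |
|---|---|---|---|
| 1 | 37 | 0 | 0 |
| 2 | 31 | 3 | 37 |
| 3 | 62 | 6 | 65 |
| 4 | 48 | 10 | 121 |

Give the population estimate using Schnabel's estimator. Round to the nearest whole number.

N ≈ 578

Σ MᵢCᵢ = 0·37 + 37·31 + 65·62 + 121·48 = 0 + 1147 + 4030 + 5808 = 10985
Σ Rᵢ = 0 + 3 + 6 + 10 = 19
N̂ = 10985 / 19 ≈ 578.2 → 578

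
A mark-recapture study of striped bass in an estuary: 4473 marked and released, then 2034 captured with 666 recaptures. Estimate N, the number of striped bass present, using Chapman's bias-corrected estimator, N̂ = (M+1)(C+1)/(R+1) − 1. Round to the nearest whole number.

N̂ = (4473+1)(2034+1)/(666+1) − 1 = 4474·2035/667 − 1
= 9104590/667 − 1 ≈ 13650.1 − 1 ≈ 13649.1 → 13649

N ≈ 13,649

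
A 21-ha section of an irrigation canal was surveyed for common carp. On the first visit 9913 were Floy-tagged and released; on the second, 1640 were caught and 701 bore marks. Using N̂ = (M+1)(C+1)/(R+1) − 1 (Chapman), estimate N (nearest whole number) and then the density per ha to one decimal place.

N̂ = 9914·1641/702 − 1 = 16268874/702 − 1 ≈ 23174.0 → 23174
Density = N̂ / area = 23174 / 21 ≈ 1103.52 → 1103.5 per ha

density ≈ 1103.5 common carp per ha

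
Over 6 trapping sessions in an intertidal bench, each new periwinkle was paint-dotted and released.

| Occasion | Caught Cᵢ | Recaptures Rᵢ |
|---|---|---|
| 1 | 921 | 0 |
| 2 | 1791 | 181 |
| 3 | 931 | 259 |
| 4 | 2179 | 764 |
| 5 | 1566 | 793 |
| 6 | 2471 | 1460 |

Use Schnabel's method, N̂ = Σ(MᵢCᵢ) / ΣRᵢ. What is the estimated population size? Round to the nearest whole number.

Marked at large before each occasion: Mᵢ = Σⱼ<ᵢ (Cⱼ − Rⱼ) → M1=0, M2=921, M3=2531, M4=3203, M5=4618, M6=5391
Σ MᵢCᵢ = 0·921 + 921·1791 + 2531·931 + 3203·2179 + 4618·1566 + 5391·2471 = 0 + 1649511 + 2356361 + 6979337 + 7231788 + 13321161 = 31538158
Σ Rᵢ = 0 + 181 + 259 + 764 + 793 + 1460 = 3457
N̂ = 31538158 / 3457 ≈ 9123.0 → 9123

N ≈ 9123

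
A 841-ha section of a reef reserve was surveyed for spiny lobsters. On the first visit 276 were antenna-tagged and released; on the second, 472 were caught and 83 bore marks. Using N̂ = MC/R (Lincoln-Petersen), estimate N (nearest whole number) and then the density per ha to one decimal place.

density ≈ 1.9 spiny lobsters per ha

N̂ = 276·472/83 = 130272/83 ≈ 1569.5 → 1570
Density = N̂ / area = 1570 / 841 ≈ 1.87 → 1.9 per ha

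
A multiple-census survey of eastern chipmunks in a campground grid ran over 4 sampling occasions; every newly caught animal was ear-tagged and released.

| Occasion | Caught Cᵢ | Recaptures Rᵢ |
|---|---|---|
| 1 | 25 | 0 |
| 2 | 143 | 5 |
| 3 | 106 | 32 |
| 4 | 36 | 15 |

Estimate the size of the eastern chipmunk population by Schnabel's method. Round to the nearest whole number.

N ≈ 565

Marked at large before each occasion: Mᵢ = Σⱼ<ᵢ (Cⱼ − Rⱼ) → M1=0, M2=25, M3=163, M4=237
Σ MᵢCᵢ = 0·25 + 25·143 + 163·106 + 237·36 = 0 + 3575 + 17278 + 8532 = 29385
Σ Rᵢ = 0 + 5 + 32 + 15 = 52
N̂ = 29385 / 52 ≈ 565.1 → 565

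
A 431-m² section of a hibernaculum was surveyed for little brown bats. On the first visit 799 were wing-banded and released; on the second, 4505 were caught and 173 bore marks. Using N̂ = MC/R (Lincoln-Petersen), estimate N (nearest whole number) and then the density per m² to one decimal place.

N̂ = 799·4505/173 = 3599495/173 ≈ 20806.3 → 20806
Density = N̂ / area = 20806 / 431 ≈ 48.27 → 48.3 per m²

density ≈ 48.3 little brown bats per m²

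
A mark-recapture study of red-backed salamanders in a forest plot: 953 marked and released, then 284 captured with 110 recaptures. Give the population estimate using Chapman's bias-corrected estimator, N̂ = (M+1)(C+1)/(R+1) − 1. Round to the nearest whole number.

N̂ = (953+1)(284+1)/(110+1) − 1 = 954·285/111 − 1
= 271890/111 − 1 ≈ 2449.46 − 1 ≈ 2448.46 → 2448

N ≈ 2448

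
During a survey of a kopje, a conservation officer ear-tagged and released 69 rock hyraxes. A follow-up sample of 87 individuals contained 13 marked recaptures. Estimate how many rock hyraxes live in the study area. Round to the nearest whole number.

N ≈ 462

Lincoln-Petersen assumes M/N = R/C, so N = M·C / R.
N = (69 × 87) / 13 = 6003 / 13 ≈ 461.8 → 462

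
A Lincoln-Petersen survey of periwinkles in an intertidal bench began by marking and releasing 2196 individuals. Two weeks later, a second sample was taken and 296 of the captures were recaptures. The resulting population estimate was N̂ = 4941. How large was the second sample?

From N = M·C/R: C = N·R / M = 4941·296 / 2196 = 1462536 / 2196 = 666.

C = 666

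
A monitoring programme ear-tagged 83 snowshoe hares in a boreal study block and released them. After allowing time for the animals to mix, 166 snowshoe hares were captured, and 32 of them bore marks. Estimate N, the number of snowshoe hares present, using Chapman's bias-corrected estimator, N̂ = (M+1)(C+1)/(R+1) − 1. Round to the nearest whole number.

N ≈ 424

N̂ = (83+1)(166+1)/(32+1) − 1 = 84·167/33 − 1
= 14028/33 − 1 ≈ 425.1 − 1 ≈ 424.1 → 424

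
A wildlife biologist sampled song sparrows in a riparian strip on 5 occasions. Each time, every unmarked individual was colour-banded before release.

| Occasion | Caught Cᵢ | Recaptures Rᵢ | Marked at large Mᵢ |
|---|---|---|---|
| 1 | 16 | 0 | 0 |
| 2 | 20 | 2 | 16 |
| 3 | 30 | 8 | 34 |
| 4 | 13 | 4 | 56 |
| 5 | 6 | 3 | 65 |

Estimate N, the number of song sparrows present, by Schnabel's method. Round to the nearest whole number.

Σ MᵢCᵢ = 0·16 + 16·20 + 34·30 + 56·13 + 65·6 = 0 + 320 + 1020 + 728 + 390 = 2458
Σ Rᵢ = 0 + 2 + 8 + 4 + 3 = 17
N̂ = 2458 / 17 ≈ 144.6 → 145

N ≈ 145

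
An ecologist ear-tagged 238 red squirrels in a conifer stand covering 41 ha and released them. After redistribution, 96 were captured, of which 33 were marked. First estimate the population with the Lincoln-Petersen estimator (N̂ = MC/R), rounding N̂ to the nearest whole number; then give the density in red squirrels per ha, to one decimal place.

density ≈ 16.9 red squirrels per ha

N̂ = 238·96/33 = 22848/33 ≈ 692.4 → 692
Density = N̂ / area = 692 / 41 ≈ 16.88 → 16.9 per ha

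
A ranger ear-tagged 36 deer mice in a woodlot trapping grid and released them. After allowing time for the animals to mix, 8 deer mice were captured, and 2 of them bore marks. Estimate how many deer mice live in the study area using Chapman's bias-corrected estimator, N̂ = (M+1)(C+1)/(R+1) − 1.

N̂ = (36+1)(8+1)/(2+1) − 1 = 37·9/3 − 1
= 333/3 − 1 = 111 − 1 = 110

N = 110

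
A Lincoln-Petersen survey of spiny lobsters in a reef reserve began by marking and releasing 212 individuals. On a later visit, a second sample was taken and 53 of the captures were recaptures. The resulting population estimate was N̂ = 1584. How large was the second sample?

C = 396

From N = M·C/R: C = N·R / M = 1584·53 / 212 = 83952 / 212 = 396.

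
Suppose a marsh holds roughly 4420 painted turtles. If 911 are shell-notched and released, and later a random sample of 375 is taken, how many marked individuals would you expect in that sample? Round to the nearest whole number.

expected recaptures ≈ 77

Expected recaptures E[R] = M·C / N.
E[R] = 911 × 375 / 4420 = 341625 / 4420 ≈ 77.3 → 77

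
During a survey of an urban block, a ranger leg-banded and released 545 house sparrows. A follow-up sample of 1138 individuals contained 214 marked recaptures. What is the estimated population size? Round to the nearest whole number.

Lincoln-Petersen assumes M/N = R/C, so N = M·C / R.
N = (545 × 1138) / 214 = 620210 / 214 ≈ 2898.2 → 2898

N ≈ 2898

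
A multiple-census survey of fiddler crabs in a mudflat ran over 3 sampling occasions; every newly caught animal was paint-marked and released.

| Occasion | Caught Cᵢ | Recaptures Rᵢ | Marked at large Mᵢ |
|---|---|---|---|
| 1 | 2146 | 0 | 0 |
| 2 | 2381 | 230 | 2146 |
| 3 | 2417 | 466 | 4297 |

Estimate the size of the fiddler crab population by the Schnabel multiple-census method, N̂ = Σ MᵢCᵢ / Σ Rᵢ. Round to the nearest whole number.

Σ MᵢCᵢ = 0·2146 + 2146·2381 + 4297·2417 = 0 + 5109626 + 10385849 = 15495475
Σ Rᵢ = 0 + 230 + 466 = 696
N̂ = 15495475 / 696 ≈ 22263.6 → 22264

N ≈ 22,264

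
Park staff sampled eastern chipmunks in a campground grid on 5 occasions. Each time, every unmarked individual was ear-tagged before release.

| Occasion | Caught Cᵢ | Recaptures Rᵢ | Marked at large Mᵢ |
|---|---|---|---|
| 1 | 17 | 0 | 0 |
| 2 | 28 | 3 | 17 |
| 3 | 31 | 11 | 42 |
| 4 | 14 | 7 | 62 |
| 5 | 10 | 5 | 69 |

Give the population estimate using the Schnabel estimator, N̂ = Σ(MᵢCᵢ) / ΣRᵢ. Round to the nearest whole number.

N ≈ 128

Σ MᵢCᵢ = 0·17 + 17·28 + 42·31 + 62·14 + 69·10 = 0 + 476 + 1302 + 868 + 690 = 3336
Σ Rᵢ = 0 + 3 + 11 + 7 + 5 = 26
N̂ = 3336 / 26 ≈ 128.3 → 128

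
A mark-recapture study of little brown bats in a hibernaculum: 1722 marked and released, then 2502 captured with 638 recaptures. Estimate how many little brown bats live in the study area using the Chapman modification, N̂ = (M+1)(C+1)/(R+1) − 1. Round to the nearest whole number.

N̂ = (1722+1)(2502+1)/(638+1) − 1 = 1723·2503/639 − 1
= 4312669/639 − 1 ≈ 6749.1 − 1 ≈ 6748.1 → 6748

N ≈ 6748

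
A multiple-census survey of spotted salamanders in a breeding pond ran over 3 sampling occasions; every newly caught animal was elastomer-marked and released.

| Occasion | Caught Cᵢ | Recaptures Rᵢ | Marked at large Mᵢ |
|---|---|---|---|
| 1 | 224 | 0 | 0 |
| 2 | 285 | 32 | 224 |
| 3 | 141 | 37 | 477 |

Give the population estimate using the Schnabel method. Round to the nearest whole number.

Σ MᵢCᵢ = 0·224 + 224·285 + 477·141 = 0 + 63840 + 67257 = 131097
Σ Rᵢ = 0 + 32 + 37 = 69
N̂ = 131097 / 69 ≈ 1900.0 → 1900

N ≈ 1900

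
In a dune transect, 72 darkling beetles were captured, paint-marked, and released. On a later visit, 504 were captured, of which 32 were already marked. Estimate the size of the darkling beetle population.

N = (72 × 504) / 32 = 36288 / 32 = 1134

N = 1134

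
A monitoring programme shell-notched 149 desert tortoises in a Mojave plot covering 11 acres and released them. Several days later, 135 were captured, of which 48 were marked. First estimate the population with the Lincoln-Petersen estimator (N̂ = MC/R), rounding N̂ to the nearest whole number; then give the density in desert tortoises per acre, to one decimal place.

N̂ = 149·135/48 = 20115/48 ≈ 419.1 → 419
Density = N̂ / area = 419 / 11 ≈ 38.09 → 38.1 per acre

density ≈ 38.1 desert tortoises per acre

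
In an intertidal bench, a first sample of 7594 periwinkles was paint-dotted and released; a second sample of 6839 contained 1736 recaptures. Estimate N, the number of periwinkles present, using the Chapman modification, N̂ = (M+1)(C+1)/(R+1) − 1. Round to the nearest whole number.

N ≈ 29,907

N̂ = (7594+1)(6839+1)/(1736+1) − 1 = 7595·6840/1737 − 1
= 51949800/1737 − 1 ≈ 29907.8 − 1 ≈ 29906.8 → 29907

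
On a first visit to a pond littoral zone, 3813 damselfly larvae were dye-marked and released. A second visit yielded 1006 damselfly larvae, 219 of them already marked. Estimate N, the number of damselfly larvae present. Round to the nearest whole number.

N ≈ 17,515

Lincoln-Petersen assumes M/N = R/C, so N = M·C / R.
N = (3813 × 1006) / 219 = 3835878 / 219 ≈ 17515.4 → 17515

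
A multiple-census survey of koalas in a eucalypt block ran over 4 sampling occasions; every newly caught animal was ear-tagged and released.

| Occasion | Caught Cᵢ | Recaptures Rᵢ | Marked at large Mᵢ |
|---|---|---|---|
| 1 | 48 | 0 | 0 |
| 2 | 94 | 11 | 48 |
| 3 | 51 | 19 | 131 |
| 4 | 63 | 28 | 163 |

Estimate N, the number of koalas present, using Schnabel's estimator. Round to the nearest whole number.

Σ MᵢCᵢ = 0·48 + 48·94 + 131·51 + 163·63 = 0 + 4512 + 6681 + 10269 = 21462
Σ Rᵢ = 0 + 11 + 19 + 28 = 58
N̂ = 21462 / 58 ≈ 370.0 → 370

N ≈ 370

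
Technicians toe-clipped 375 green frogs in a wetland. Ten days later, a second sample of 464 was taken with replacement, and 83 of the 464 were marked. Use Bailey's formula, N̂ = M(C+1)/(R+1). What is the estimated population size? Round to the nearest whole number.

N̂ = 375·(464+1)/(83+1) = 375·465/84 = 174375/84 ≈ 2075.9 → 2076

N ≈ 2076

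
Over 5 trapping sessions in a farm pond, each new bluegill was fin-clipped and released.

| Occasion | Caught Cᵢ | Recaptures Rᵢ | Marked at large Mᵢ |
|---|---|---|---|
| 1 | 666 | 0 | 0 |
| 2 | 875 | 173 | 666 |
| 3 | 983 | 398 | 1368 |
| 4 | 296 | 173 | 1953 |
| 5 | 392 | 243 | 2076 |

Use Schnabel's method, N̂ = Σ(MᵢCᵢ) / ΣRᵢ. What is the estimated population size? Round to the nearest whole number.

Σ MᵢCᵢ = 0·666 + 666·875 + 1368·983 + 1953·296 + 2076·392 = 0 + 582750 + 1344744 + 578088 + 813792 = 3319374
Σ Rᵢ = 0 + 173 + 398 + 173 + 243 = 987
N̂ = 3319374 / 987 ≈ 3363.1 → 3363

N ≈ 3363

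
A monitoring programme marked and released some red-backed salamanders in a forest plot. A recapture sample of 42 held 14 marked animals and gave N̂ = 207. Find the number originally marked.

From N = M·C/R: M = N·R / C = 207·14 / 42 = 2898 / 42 = 69.

M = 69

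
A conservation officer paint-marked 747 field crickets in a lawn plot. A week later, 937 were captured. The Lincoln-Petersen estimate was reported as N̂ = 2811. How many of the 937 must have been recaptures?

R = 249

From N = M·C/R: R = M·C / N = 747·937 / 2811 = 699939 / 2811 = 249.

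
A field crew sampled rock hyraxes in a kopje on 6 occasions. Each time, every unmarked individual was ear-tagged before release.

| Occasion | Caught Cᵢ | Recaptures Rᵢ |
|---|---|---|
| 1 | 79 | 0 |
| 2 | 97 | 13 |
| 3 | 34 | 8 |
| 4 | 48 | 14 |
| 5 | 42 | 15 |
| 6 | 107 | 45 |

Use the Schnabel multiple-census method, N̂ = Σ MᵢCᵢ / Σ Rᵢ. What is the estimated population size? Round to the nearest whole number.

N ≈ 615

Marked at large before each occasion: Mᵢ = Σⱼ<ᵢ (Cⱼ − Rⱼ) → M1=0, M2=79, M3=163, M4=189, M5=223, M6=250
Σ MᵢCᵢ = 0·79 + 79·97 + 163·34 + 189·48 + 223·42 + 250·107 = 0 + 7663 + 5542 + 9072 + 9366 + 26750 = 58393
Σ Rᵢ = 0 + 13 + 8 + 14 + 15 + 45 = 95
N̂ = 58393 / 95 ≈ 614.7 → 615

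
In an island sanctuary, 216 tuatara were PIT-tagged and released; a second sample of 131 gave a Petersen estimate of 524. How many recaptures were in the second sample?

R = 54

From N = M·C/R: R = M·C / N = 216·131 / 524 = 28296 / 524 = 54.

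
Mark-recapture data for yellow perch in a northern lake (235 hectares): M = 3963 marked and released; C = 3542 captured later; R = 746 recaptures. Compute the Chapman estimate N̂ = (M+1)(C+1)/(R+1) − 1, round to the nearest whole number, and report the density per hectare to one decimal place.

density ≈ 80.0 yellow perch per hectare

N̂ = 3964·3543/747 − 1 = 14044452/747 − 1 ≈ 18800.1 → 18800
Density = N̂ / area = 18800 / 235 = 80.0 per hectare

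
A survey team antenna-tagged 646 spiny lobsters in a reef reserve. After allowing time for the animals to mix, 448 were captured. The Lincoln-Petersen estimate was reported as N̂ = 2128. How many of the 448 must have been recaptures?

R = 136

From N = M·C/R: R = M·C / N = 646·448 / 2128 = 289408 / 2128 = 136.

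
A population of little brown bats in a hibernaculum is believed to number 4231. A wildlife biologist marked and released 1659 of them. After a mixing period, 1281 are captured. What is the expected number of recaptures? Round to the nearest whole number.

Expected recaptures E[R] = M·C / N.
E[R] = 1659 × 1281 / 4231 = 2125179 / 4231 ≈ 502.3 → 502

expected recaptures ≈ 502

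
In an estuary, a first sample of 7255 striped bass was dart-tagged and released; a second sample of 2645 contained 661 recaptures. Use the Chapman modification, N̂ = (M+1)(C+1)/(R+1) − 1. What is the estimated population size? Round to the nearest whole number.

N ≈ 29,001

N̂ = (7255+1)(2645+1)/(661+1) − 1 = 7256·2646/662 − 1
= 19199376/662 − 1 ≈ 29002.1 − 1 ≈ 29001.1 → 29001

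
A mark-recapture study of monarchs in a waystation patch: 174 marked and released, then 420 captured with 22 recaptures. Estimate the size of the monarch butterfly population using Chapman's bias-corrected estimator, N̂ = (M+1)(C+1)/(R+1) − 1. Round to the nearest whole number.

N̂ = (174+1)(420+1)/(22+1) − 1 = 175·421/23 − 1
= 73675/23 − 1 ≈ 3203.3 − 1 ≈ 3202.3 → 3202

N ≈ 3202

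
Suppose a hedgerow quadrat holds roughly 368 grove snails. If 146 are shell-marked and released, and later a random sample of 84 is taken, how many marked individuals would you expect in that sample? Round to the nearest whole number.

expected recaptures ≈ 33

Expected recaptures E[R] = M·C / N.
E[R] = 146 × 84 / 368 = 12264 / 368 ≈ 33.3 → 33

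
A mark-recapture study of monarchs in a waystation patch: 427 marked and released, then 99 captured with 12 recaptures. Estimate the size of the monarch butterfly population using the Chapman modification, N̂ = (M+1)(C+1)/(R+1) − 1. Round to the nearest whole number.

N̂ = (427+1)(99+1)/(12+1) − 1 = 428·100/13 − 1
= 42800/13 − 1 ≈ 3292.3 − 1 ≈ 3291.3 → 3291

N ≈ 3291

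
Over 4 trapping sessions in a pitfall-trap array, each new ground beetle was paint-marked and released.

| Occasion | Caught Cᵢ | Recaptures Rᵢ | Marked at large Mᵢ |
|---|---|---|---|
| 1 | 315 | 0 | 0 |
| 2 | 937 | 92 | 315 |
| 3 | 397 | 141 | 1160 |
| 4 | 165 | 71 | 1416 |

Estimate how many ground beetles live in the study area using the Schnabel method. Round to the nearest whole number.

N ≈ 3254

Σ MᵢCᵢ = 0·315 + 315·937 + 1160·397 + 1416·165 = 0 + 295155 + 460520 + 233640 = 989315
Σ Rᵢ = 0 + 92 + 141 + 71 = 304
N̂ = 989315 / 304 ≈ 3254.3 → 3254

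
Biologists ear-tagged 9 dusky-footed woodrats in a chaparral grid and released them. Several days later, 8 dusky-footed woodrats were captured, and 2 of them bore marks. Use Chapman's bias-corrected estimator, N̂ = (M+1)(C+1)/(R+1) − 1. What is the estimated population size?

N̂ = (9+1)(8+1)/(2+1) − 1 = 10·9/3 − 1
= 90/3 − 1 = 30 − 1 = 29

N = 29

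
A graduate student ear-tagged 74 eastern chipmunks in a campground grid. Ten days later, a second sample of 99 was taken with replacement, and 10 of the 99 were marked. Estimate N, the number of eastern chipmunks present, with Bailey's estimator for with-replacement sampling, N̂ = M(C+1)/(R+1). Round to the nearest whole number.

N̂ = 74·(99+1)/(10+1) = 74·100/11 = 7400/11 ≈ 672.7 → 673

N ≈ 673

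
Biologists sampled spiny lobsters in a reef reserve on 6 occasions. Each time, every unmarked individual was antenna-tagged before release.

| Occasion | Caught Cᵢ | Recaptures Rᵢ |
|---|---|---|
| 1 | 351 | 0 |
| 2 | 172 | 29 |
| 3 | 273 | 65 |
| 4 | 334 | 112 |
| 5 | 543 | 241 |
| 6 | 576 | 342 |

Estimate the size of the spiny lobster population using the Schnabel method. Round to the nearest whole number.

Marked at large before each occasion: Mᵢ = Σⱼ<ᵢ (Cⱼ − Rⱼ) → M1=0, M2=351, M3=494, M4=702, M5=924, M6=1226
Σ MᵢCᵢ = 0·351 + 351·172 + 494·273 + 702·334 + 924·543 + 1226·576 = 0 + 60372 + 134862 + 234468 + 501732 + 706176 = 1637610
Σ Rᵢ = 0 + 29 + 65 + 112 + 241 + 342 = 789
N̂ = 1637610 / 789 ≈ 2075.6 → 2076

N ≈ 2076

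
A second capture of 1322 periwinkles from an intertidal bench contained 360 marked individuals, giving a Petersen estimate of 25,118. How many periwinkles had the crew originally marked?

From N = M·C/R: M = N·R / C = 25118·360 / 1322 = 9042480 / 1322 = 6840.

M = 6840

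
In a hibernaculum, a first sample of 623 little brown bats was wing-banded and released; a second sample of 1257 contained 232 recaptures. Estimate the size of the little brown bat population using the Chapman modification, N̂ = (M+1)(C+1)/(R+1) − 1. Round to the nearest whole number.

N ≈ 3368

N̂ = (623+1)(1257+1)/(232+1) − 1 = 624·1258/233 − 1
= 784992/233 − 1 ≈ 3369.1 − 1 ≈ 3368.1 → 3368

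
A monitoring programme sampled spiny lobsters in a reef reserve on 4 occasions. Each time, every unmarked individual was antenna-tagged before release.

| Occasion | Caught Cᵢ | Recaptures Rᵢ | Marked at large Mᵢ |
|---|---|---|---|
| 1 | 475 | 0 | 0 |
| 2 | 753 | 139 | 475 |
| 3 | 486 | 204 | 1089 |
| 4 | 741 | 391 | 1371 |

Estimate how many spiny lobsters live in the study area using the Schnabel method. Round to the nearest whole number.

Σ MᵢCᵢ = 0·475 + 475·753 + 1089·486 + 1371·741 = 0 + 357675 + 529254 + 1015911 = 1902840
Σ Rᵢ = 0 + 139 + 204 + 391 = 734
N̂ = 1902840 / 734 ≈ 2592.4 → 2592

N ≈ 2592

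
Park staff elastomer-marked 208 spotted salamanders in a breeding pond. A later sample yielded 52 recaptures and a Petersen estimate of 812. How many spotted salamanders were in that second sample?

C = 203

From N = M·C/R: C = N·R / M = 812·52 / 208 = 42224 / 208 = 203.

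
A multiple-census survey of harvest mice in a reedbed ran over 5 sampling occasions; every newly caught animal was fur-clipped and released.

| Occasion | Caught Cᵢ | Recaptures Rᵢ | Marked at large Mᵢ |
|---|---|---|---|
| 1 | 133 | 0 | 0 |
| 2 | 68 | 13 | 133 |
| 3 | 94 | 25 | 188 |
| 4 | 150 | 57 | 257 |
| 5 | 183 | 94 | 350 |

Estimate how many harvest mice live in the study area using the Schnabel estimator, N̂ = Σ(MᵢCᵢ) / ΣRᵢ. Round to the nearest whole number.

Σ MᵢCᵢ = 0·133 + 133·68 + 188·94 + 257·150 + 350·183 = 0 + 9044 + 17672 + 38550 + 64050 = 129316
Σ Rᵢ = 0 + 13 + 25 + 57 + 94 = 189
N̂ = 129316 / 189 ≈ 684.2 → 684

N ≈ 684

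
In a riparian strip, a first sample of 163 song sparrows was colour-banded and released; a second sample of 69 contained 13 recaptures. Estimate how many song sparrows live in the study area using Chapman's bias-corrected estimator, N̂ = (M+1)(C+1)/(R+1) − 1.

N̂ = (163+1)(69+1)/(13+1) − 1 = 164·70/14 − 1
= 11480/14 − 1 = 820 − 1 = 819

N = 819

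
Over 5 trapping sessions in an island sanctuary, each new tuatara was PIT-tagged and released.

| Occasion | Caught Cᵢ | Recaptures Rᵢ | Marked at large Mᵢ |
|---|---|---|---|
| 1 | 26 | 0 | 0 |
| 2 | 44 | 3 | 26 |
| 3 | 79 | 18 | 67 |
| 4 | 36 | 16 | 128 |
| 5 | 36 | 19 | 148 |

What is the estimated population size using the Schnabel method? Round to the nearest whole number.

Σ MᵢCᵢ = 0·26 + 26·44 + 67·79 + 128·36 + 148·36 = 0 + 1144 + 5293 + 4608 + 5328 = 16373
Σ Rᵢ = 0 + 3 + 18 + 16 + 19 = 56
N̂ = 16373 / 56 ≈ 292.4 → 292

N ≈ 292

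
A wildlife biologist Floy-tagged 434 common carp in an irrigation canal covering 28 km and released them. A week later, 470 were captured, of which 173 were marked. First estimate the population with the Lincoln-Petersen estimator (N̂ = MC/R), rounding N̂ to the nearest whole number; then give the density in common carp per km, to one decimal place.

density ≈ 42.1 common carp per km

N̂ = 434·470/173 = 203980/173 ≈ 1179.1 → 1179
Density = N̂ / area = 1179 / 28 ≈ 42.11 → 42.1 per km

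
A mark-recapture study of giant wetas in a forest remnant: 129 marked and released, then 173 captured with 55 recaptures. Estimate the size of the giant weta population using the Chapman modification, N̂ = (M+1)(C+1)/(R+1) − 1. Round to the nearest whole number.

N ≈ 403

N̂ = (129+1)(173+1)/(55+1) − 1 = 130·174/56 − 1
= 22620/56 − 1 ≈ 403.9 − 1 ≈ 402.9 → 403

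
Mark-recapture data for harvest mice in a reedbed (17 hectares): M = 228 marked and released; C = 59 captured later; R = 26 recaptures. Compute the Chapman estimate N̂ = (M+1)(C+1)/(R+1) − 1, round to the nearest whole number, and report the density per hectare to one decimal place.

density ≈ 29.9 harvest mice per hectare

N̂ = 229·60/27 − 1 = 13740/27 − 1 ≈ 507.9 → 508
Density = N̂ / area = 508 / 17 ≈ 29.88 → 29.9 per hectare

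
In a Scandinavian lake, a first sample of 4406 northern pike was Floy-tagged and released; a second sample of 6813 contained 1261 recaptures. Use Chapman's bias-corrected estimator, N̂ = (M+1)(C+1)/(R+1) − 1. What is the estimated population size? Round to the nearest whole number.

N ≈ 23,794

N̂ = (4406+1)(6813+1)/(1261+1) − 1 = 4407·6814/1262 − 1
= 30029298/1262 − 1 ≈ 23795.0 − 1 ≈ 23794.0 → 23794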